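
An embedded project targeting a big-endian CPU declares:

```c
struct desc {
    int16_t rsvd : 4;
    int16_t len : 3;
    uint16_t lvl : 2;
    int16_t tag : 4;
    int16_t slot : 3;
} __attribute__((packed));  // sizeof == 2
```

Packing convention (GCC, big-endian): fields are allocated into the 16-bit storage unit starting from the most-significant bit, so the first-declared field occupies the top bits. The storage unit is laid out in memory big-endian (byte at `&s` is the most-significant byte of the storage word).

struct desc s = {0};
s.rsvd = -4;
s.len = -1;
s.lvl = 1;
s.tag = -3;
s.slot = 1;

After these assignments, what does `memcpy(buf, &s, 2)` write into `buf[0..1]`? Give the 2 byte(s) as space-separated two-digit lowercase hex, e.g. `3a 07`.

[12+:4] rsvd=-4 & 0xf = 0xc; word=0xc000
[9+:3] len=-1 & 0x7 = 0x7; word=0xce00
[7+:2] lvl=1 & 0x3 = 0x1; word=0xce80
[3+:4] tag=-3 & 0xf = 0xd; word=0xcee8
[0+:3] slot=1 & 0x7 = 0x1; word=0xcee9
word = 0xcee9 → big-endian bytes:
  [0]=0xce  [1]=0xe9

ce e9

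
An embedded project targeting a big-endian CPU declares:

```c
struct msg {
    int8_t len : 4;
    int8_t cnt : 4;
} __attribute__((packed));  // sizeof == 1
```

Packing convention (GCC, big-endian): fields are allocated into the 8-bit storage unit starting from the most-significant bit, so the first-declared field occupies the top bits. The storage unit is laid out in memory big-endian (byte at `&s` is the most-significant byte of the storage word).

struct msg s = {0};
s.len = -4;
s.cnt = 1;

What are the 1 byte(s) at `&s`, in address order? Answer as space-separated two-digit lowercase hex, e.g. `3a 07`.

c1

[4+:4] len=-4 & 0xf = 0xc; word=0xc0
[0+:4] cnt=1 & 0xf = 0x1; word=0xc1
word = 0xc1 → big-endian bytes:
  [0]=0xc1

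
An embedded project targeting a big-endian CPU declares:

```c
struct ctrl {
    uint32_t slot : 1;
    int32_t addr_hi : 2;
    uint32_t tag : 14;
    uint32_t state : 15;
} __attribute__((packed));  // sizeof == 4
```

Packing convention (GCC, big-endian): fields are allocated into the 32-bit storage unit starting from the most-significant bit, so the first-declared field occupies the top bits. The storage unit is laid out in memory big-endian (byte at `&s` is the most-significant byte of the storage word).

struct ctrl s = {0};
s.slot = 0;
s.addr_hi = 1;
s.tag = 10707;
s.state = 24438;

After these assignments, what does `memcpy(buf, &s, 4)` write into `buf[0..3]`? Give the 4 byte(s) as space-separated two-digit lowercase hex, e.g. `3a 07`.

34 e9 df 76

slot (1b) val=0 bits=0x0 at bit 31: 0x00000000
addr_hi (2b) val=1 bits=0x1 at bit 29: 0x20000000
tag (14b) val=10707 bits=0x29d3 at bit 15: 0x34e98000
state (15b) val=24438 bits=0x5f76 at bit 0: 0x34e9df76
word = 0x34e9df76 → big-endian bytes:
  [0]=0x34  [1]=0xe9  [2]=0xdf  [3]=0x76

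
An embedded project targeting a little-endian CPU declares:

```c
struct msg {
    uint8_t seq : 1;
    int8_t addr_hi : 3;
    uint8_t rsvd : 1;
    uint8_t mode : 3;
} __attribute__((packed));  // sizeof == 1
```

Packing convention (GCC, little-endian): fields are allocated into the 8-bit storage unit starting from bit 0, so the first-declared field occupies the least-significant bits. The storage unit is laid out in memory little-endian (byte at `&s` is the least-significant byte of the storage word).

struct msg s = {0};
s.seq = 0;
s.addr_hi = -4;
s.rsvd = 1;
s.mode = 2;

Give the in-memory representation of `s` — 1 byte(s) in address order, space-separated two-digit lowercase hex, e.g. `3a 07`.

58

seq:1 = 0 → 0x0 << 0 → word 0x00
addr_hi:3 = -4 → 0x4 << 1 → word 0x08
rsvd:1 = 1 → 0x1 << 4 → word 0x18
mode:3 = 2 → 0x2 << 5 → word 0x58
word = 0x58 → little-endian bytes:
  [0]=0x58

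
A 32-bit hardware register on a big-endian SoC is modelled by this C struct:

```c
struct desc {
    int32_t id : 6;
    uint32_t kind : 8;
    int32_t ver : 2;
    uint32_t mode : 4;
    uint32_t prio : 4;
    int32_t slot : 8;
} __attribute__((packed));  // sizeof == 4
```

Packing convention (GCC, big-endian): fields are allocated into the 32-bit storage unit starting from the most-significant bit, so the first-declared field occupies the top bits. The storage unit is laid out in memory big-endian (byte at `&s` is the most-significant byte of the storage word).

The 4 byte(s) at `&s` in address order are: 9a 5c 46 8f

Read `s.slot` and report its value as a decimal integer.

[0]=0x9a [1]=0x5c [2]=0x46 [3]=0x8f (big-endian) → word 0x9a5c468f
id:6 @ bit 26 → (0x9a5c468f>>26)&0x3f = 0x26
kind:8 @ bit 18 → (0x9a5c468f>>18)&0xff = 0x97
ver:2 @ bit 16 → (0x9a5c468f>>16)&0x3 = 0x0
mode:4 @ bit 12 → (0x9a5c468f>>12)&0xf = 0x4
prio:4 @ bit 8 → (0x9a5c468f>>8)&0xf = 0x6
slot:8 @ bit 0 → (0x9a5c468f>>0)&0xff = 0x8f  ←
slot signed 8b, MSB=1: 143 - 256 = -113

-113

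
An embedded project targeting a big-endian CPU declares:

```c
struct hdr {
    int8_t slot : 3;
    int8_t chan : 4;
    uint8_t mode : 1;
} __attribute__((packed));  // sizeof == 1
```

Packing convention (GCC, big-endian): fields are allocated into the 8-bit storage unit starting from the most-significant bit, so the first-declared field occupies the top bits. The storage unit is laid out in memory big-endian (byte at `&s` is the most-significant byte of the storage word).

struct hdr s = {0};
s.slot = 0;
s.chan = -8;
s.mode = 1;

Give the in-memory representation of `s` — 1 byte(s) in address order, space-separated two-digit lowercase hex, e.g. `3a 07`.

11

[5+:3] slot=0 & 0x7 = 0x0; word=0x00
[1+:4] chan=-8 & 0xf = 0x8; word=0x10
[0+:1] mode=1 & 0x1 = 0x1; word=0x11
word = 0x11 → big-endian bytes:
  [0]=0x11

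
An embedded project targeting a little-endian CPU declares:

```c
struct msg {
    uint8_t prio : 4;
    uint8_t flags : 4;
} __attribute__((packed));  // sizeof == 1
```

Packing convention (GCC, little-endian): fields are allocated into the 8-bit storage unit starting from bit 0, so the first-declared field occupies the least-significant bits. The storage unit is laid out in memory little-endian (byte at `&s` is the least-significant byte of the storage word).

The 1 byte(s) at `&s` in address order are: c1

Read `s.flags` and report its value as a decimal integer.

[0]=0xc1 (little-endian) → word 0xc1
prio:4 @ bit 0 → (0xc1>>0)&0xf = 0x1
flags:4 @ bit 4 → (0xc1>>4)&0xf = 0xc  ←

12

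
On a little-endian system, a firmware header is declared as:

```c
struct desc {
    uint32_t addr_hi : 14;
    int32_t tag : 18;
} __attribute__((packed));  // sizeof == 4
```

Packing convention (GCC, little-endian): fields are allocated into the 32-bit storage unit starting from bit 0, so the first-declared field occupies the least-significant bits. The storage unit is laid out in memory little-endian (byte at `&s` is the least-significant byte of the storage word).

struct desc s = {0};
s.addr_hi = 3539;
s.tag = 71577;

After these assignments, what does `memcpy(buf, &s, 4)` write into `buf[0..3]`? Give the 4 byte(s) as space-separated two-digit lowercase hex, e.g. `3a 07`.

addr_hi:14 = 3539 → 0xdd3 << 0 → word 0x00000dd3
tag:18 = 71577 → 0x11799 << 14 → word 0x45e64dd3
word = 0x45e64dd3 → little-endian bytes:
  [0]=0xd3  [1]=0x4d  [2]=0xe6  [3]=0x45

d3 4d e6 45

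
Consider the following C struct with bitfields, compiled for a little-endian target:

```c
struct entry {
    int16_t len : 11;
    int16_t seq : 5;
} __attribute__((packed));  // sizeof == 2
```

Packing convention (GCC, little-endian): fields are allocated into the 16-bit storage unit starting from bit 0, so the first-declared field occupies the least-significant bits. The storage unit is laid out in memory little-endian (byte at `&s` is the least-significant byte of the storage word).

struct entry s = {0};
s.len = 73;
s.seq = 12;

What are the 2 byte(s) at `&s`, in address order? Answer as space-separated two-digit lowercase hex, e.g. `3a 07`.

49 60

[0+:11] len=73 & 0x7ff = 0x49; word=0x0049
[11+:5] seq=12 & 0x1f = 0xc; word=0x6049
word = 0x6049 → little-endian bytes:
  [0]=0x49  [1]=0x60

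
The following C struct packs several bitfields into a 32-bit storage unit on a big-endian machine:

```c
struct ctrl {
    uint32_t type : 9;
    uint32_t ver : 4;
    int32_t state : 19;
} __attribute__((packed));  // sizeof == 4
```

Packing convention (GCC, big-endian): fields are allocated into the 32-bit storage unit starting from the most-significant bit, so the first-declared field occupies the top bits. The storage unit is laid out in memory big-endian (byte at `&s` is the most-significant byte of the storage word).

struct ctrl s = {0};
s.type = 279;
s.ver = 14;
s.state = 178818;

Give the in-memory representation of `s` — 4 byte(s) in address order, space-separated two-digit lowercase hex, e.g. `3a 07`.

8b f2 ba 82

[23+:9] type=279 & 0x1ff = 0x117; word=0x8b800000
[19+:4] ver=14 & 0xf = 0xe; word=0x8bf00000
[0+:19] state=178818 & 0x7ffff = 0x2ba82; word=0x8bf2ba82
word = 0x8bf2ba82 → big-endian bytes:
  [0]=0x8b  [1]=0xf2  [2]=0xba  [3]=0x82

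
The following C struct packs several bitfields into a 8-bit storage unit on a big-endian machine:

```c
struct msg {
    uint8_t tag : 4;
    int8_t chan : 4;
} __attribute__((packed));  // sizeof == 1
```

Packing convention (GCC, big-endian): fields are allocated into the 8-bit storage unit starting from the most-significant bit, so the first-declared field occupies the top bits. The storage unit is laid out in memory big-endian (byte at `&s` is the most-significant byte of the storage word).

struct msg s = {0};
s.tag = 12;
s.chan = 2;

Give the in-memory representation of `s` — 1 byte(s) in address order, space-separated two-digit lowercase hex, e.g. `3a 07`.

c2

tag:4 = 12 → 0xc << 4 → word 0xc0
chan:4 = 2 → 0x2 << 0 → word 0xc2
word = 0xc2 → big-endian bytes:
  [0]=0xc2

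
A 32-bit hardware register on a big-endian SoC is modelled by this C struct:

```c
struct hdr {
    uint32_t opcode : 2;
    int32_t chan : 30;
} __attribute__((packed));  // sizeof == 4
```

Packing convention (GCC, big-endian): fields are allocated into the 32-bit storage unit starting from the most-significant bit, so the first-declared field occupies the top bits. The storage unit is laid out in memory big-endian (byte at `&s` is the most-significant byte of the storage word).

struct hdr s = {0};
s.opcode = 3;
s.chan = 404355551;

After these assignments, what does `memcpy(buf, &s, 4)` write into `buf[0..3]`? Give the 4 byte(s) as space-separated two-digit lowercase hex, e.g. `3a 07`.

d8 19 f9 df

opcode (2b) val=3 bits=0x3 at bit 30: 0xc0000000
chan (30b) val=404355551 bits=0x1819f9df at bit 0: 0xd819f9df
word = 0xd819f9df → big-endian bytes:
  [0]=0xd8  [1]=0x19  [2]=0xf9  [3]=0xdf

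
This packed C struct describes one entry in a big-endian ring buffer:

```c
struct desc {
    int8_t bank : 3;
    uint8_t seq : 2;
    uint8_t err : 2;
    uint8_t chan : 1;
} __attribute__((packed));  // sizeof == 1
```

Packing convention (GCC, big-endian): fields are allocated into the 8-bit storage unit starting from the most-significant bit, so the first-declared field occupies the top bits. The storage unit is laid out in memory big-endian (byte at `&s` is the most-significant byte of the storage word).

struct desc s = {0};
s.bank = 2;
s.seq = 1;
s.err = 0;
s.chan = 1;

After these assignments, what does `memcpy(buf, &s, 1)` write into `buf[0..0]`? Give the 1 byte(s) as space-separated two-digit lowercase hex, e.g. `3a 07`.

49

bank:3 = 2 → 0x2 << 5 → word 0x40
seq:2 = 1 → 0x1 << 3 → word 0x48
err:2 = 0 → 0x0 << 1 → word 0x48
chan:1 = 1 → 0x1 << 0 → word 0x49
word = 0x49 → big-endian bytes:
  [0]=0x49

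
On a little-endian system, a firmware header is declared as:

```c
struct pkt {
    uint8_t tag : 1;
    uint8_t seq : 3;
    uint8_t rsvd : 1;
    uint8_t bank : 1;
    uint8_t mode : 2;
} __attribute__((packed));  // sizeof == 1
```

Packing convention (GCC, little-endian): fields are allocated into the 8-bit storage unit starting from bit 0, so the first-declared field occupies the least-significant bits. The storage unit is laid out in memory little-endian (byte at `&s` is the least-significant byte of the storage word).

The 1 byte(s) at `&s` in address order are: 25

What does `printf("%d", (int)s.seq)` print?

[0]=0x25 (little-endian) → word 0x25
tag:1 @ bit 0 → (0x25>>0)&0x1 = 0x1
seq:3 @ bit 1 → (0x25>>1)&0x7 = 0x2  ←
rsvd:1 @ bit 4 → (0x25>>4)&0x1 = 0x0
bank:1 @ bit 5 → (0x25>>5)&0x1 = 0x1
mode:2 @ bit 6 → (0x25>>6)&0x3 = 0x0

2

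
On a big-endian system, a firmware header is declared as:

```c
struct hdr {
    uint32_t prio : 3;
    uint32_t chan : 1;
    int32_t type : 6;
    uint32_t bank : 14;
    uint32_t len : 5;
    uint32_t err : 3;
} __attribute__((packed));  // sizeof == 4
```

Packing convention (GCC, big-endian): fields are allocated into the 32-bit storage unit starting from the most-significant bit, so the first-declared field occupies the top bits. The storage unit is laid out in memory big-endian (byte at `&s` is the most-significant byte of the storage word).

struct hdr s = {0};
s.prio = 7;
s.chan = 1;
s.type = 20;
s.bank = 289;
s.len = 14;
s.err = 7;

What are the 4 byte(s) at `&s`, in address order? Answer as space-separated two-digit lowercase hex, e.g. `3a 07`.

prio:3 = 7 → 0x7 << 29 → word 0xe0000000
chan:1 = 1 → 0x1 << 28 → word 0xf0000000
type:6 = 20 → 0x14 << 22 → word 0xf5000000
bank:14 = 289 → 0x121 << 8 → word 0xf5012100
len:5 = 14 → 0xe << 3 → word 0xf5012170
err:3 = 7 → 0x7 << 0 → word 0xf5012177
word = 0xf5012177 → big-endian bytes:
  [0]=0xf5  [1]=0x01  [2]=0x21  [3]=0x77

f5 01 21 77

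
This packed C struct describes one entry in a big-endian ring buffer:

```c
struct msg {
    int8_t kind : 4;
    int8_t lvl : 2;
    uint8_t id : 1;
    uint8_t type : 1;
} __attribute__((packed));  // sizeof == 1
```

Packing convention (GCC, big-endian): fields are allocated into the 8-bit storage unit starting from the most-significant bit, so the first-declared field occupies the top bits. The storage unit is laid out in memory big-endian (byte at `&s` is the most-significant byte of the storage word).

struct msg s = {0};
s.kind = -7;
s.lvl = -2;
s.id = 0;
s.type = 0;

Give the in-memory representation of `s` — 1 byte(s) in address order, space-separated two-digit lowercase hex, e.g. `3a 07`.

98

kind (4b) val=-7 bits=0x9 at bit 4: 0x90
lvl (2b) val=-2 bits=0x2 at bit 2: 0x98
id (1b) val=0 bits=0x0 at bit 1: 0x98
type (1b) val=0 bits=0x0 at bit 0: 0x98
word = 0x98 → big-endian bytes:
  [0]=0x98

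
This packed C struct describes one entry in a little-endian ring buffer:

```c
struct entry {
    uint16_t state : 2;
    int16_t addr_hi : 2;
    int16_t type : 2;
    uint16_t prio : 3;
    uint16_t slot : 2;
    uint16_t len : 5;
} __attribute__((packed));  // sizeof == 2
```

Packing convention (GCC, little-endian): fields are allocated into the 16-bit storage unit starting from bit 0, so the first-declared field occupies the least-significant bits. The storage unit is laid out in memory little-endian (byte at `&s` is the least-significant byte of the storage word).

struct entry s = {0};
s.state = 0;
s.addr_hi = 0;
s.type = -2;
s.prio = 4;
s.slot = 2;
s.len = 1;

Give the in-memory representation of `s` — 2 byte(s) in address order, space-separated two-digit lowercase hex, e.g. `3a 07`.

state:2 = 0 → 0x0 << 0 → word 0x0000
addr_hi:2 = 0 → 0x0 << 2 → word 0x0000
type:2 = -2 → 0x2 << 4 → word 0x0020
prio:3 = 4 → 0x4 << 6 → word 0x0120
slot:2 = 2 → 0x2 << 9 → word 0x0520
len:5 = 1 → 0x1 << 11 → word 0x0d20
word = 0x0d20 → little-endian bytes:
  [0]=0x20  [1]=0x0d

20 0d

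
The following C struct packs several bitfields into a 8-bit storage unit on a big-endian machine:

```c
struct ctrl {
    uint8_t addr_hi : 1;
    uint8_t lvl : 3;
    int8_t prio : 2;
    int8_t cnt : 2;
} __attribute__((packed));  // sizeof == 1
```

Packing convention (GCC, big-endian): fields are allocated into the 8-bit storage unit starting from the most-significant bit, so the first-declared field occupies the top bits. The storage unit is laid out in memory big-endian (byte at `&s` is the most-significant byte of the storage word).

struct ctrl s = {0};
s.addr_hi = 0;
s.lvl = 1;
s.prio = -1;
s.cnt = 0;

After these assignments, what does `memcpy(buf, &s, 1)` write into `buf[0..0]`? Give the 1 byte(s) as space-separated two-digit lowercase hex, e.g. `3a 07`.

1c

addr_hi (1b) val=0 bits=0x0 at bit 7: 0x00
lvl (3b) val=1 bits=0x1 at bit 4: 0x10
prio (2b) val=-1 bits=0x3 at bit 2: 0x1c
cnt (2b) val=0 bits=0x0 at bit 0: 0x1c
word = 0x1c → big-endian bytes:
  [0]=0x1c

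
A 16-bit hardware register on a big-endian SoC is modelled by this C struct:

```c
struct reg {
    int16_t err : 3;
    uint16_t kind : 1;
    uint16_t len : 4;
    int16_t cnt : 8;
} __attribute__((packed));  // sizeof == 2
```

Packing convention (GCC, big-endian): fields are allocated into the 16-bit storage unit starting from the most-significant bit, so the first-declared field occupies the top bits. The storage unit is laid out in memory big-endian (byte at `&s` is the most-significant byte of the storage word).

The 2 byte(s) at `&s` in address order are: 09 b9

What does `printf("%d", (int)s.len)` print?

[0]=0x09 [1]=0xb9 (big-endian) → word 0x09b9
err:3 @ bit 13 → (0x09b9>>13)&0x7 = 0x0
kind:1 @ bit 12 → (0x09b9>>12)&0x1 = 0x0
len:4 @ bit 8 → (0x09b9>>8)&0xf = 0x9  ←
cnt:8 @ bit 0 → (0x09b9>>0)&0xff = 0xb9

9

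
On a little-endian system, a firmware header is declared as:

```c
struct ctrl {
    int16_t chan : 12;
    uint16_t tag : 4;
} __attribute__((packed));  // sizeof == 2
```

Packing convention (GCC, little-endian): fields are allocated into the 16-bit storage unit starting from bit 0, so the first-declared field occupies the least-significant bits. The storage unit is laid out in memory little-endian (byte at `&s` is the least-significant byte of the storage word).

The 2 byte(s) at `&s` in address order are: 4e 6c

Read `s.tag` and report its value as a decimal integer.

[0]=0x4e [1]=0x6c (little-endian) → word 0x6c4e
chan:12 @ bit 0 → (0x6c4e>>0)&0xfff = 0xc4e
tag:4 @ bit 12 → (0x6c4e>>12)&0xf = 0x6  ←

6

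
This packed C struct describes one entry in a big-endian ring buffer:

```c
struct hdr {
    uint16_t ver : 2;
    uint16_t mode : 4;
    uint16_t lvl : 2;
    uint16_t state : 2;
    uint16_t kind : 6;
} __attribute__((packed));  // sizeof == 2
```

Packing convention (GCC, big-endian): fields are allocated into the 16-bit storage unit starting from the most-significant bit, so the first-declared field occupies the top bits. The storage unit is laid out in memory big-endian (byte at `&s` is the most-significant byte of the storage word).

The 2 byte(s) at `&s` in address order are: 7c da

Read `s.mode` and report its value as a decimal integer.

15

[0]=0x7c [1]=0xda (big-endian) → word 0x7cda
ver:2 @ bit 14 → (0x7cda>>14)&0x3 = 0x1
mode:4 @ bit 10 → (0x7cda>>10)&0xf = 0xf  ←
lvl:2 @ bit 8 → (0x7cda>>8)&0x3 = 0x0
state:2 @ bit 6 → (0x7cda>>6)&0x3 = 0x3
kind:6 @ bit 0 → (0x7cda>>0)&0x3f = 0x1a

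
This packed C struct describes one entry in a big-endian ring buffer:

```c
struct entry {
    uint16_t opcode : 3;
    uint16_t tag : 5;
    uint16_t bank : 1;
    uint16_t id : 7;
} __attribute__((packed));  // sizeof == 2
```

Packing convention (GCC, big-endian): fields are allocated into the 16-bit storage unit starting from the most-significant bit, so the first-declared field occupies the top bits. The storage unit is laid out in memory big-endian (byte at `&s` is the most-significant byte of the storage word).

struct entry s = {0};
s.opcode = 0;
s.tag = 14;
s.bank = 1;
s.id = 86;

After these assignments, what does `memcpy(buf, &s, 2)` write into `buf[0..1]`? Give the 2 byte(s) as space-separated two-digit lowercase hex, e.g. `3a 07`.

[13+:3] opcode=0 & 0x7 = 0x0; word=0x0000
[8+:5] tag=14 & 0x1f = 0xe; word=0x0e00
[7+:1] bank=1 & 0x1 = 0x1; word=0x0e80
[0+:7] id=86 & 0x7f = 0x56; word=0x0ed6
word = 0x0ed6 → big-endian bytes:
  [0]=0x0e  [1]=0xd6

0e d6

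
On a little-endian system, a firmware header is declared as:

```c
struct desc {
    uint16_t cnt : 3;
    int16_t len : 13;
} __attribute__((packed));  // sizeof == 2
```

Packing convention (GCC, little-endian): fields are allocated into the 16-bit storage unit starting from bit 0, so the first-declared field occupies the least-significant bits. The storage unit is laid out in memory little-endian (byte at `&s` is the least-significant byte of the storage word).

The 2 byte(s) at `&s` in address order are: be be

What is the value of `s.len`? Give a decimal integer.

-2089

[0]=0xbe [1]=0xbe (little-endian) → word 0xbebe
cnt:3 @ bit 0 → (0xbebe>>0)&0x7 = 0x6
len:13 @ bit 3 → (0xbebe>>3)&0x1fff = 0x17d7  ←
len signed 13b, MSB=1: 6103 - 8192 = -2089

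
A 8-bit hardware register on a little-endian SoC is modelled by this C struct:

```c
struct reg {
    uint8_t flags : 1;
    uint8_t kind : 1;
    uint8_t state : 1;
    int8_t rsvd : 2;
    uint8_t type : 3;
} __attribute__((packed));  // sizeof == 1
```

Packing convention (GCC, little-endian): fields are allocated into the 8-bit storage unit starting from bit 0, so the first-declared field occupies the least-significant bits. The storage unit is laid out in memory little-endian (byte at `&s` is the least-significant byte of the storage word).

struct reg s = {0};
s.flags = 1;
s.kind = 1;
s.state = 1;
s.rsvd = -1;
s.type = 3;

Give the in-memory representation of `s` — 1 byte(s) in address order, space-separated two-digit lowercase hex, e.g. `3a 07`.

7f

flags:1 = 1 → 0x1 << 0 → word 0x01
kind:1 = 1 → 0x1 << 1 → word 0x03
state:1 = 1 → 0x1 << 2 → word 0x07
rsvd:2 = -1 → 0x3 << 3 → word 0x1f
type:3 = 3 → 0x3 << 5 → word 0x7f
word = 0x7f → little-endian bytes:
  [0]=0x7f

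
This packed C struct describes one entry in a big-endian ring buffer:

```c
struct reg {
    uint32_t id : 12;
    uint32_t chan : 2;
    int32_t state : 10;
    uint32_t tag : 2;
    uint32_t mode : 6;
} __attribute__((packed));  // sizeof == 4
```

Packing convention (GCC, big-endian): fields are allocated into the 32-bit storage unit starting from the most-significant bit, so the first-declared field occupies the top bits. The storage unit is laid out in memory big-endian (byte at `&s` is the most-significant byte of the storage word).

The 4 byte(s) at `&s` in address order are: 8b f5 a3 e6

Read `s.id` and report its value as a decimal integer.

2239

[0]=0x8b [1]=0xf5 [2]=0xa3 [3]=0xe6 (big-endian) → word 0x8bf5a3e6
id:12 @ bit 20 → (0x8bf5a3e6>>20)&0xfff = 0x8bf  ←
chan:2 @ bit 18 → (0x8bf5a3e6>>18)&0x3 = 0x1
state:10 @ bit 8 → (0x8bf5a3e6>>8)&0x3ff = 0x1a3
tag:2 @ bit 6 → (0x8bf5a3e6>>6)&0x3 = 0x3
mode:6 @ bit 0 → (0x8bf5a3e6>>0)&0x3f = 0x26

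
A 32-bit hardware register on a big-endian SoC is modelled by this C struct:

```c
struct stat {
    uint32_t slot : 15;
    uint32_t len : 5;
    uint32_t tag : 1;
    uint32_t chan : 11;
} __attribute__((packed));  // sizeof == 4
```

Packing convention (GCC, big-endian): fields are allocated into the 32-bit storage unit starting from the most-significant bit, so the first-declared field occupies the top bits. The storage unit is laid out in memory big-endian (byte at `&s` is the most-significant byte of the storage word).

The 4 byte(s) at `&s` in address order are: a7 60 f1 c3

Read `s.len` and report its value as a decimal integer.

[0]=0xa7 [1]=0x60 [2]=0xf1 [3]=0xc3 (big-endian) → word 0xa760f1c3
slot [17+:15] = (word>>17) & 0x7fff = 21424
len [12+:5] = (word>>12) & 0x1f = 15  ←
tag [11+:1] = (word>>11) & 0x1 = 0
chan [0+:11] = (word>>0) & 0x7ff = 451

15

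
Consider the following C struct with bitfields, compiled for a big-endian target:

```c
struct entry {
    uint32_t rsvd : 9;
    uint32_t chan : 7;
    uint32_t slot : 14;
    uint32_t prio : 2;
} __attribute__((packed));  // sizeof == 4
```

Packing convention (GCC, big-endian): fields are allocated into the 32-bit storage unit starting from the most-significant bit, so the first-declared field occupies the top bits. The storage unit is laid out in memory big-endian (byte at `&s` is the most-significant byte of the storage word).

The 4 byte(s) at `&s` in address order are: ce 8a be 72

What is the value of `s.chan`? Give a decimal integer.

[0]=0xce [1]=0x8a [2]=0xbe [3]=0x72 (big-endian) → word 0xce8abe72
rsvd [23+:9] = (word>>23) & 0x1ff = 413
chan [16+:7] = (word>>16) & 0x7f = 10  ←
slot [2+:14] = (word>>2) & 0x3fff = 12188
prio [0+:2] = (word>>0) & 0x3 = 2

10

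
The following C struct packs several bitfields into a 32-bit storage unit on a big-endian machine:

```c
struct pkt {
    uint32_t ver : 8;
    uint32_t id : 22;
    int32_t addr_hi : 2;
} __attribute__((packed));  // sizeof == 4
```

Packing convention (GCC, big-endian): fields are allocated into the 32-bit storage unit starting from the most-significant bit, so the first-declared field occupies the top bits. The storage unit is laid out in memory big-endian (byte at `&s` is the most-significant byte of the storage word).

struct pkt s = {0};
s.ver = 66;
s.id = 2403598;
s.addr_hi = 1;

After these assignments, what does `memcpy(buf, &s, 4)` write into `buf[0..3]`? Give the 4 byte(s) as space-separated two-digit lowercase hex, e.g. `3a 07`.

42 92 b4 39

ver (8b) val=66 bits=0x42 at bit 24: 0x42000000
id (22b) val=2403598 bits=0x24ad0e at bit 2: 0x4292b438
addr_hi (2b) val=1 bits=0x1 at bit 0: 0x4292b439
word = 0x4292b439 → big-endian bytes:
  [0]=0x42  [1]=0x92  [2]=0xb4  [3]=0x39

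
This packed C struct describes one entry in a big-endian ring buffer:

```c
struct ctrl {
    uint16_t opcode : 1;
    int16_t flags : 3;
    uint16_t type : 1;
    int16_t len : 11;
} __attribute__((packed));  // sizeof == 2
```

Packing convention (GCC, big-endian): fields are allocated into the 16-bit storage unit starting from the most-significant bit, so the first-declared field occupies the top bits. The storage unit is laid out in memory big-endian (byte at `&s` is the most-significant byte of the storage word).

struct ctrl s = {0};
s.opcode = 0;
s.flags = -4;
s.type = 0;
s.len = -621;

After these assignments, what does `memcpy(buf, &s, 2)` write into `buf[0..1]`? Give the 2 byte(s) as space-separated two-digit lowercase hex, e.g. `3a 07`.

45 93

opcode:1 = 0 → 0x0 << 15 → word 0x0000
flags:3 = -4 → 0x4 << 12 → word 0x4000
type:1 = 0 → 0x0 << 11 → word 0x4000
len:11 = -621 → 0x593 << 0 → word 0x4593
word = 0x4593 → big-endian bytes:
  [0]=0x45  [1]=0x93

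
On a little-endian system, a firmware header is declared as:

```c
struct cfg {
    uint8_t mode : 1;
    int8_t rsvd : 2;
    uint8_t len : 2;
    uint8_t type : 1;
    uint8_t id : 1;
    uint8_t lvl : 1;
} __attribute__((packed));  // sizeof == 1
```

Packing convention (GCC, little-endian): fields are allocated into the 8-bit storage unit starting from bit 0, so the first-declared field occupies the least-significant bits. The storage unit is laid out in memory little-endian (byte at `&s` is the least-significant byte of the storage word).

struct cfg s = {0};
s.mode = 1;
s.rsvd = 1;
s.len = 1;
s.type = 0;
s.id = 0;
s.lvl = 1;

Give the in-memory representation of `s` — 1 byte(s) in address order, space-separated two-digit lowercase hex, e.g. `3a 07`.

[0+:1] mode=1 & 0x1 = 0x1; word=0x01
[1+:2] rsvd=1 & 0x3 = 0x1; word=0x03
[3+:2] len=1 & 0x3 = 0x1; word=0x0b
[5+:1] type=0 & 0x1 = 0x0; word=0x0b
[6+:1] id=0 & 0x1 = 0x0; word=0x0b
[7+:1] lvl=1 & 0x1 = 0x1; word=0x8b
word = 0x8b → little-endian bytes:
  [0]=0x8b

8b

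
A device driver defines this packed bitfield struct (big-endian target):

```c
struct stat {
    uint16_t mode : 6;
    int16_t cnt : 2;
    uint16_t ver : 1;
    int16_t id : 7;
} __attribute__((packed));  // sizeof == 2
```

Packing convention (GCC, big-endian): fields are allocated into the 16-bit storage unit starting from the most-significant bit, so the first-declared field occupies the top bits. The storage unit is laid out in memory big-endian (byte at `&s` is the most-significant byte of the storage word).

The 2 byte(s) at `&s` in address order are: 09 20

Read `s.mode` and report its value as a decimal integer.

[0]=0x09 [1]=0x20 (big-endian) → word 0x0920
mode [10+:6] = (word>>10) & 0x3f = 2  ←
cnt [8+:2] = (word>>8) & 0x3 = 1
ver [7+:1] = (word>>7) & 0x1 = 0
id [0+:7] = (word>>0) & 0x7f = 32

2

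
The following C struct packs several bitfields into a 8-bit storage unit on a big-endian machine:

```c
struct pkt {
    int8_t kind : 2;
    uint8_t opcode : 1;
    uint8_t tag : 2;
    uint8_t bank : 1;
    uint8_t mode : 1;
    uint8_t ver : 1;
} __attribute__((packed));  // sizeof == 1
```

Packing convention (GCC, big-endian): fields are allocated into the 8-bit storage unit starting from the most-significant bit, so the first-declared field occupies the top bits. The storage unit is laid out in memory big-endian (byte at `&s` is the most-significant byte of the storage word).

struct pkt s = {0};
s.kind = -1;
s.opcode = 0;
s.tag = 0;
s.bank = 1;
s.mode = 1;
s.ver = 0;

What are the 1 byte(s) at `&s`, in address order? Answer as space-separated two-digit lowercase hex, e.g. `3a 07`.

c6

kind:2 = -1 → 0x3 << 6 → word 0xc0
opcode:1 = 0 → 0x0 << 5 → word 0xc0
tag:2 = 0 → 0x0 << 3 → word 0xc0
bank:1 = 1 → 0x1 << 2 → word 0xc4
mode:1 = 1 → 0x1 << 1 → word 0xc6
ver:1 = 0 → 0x0 << 0 → word 0xc6
word = 0xc6 → big-endian bytes:
  [0]=0xc6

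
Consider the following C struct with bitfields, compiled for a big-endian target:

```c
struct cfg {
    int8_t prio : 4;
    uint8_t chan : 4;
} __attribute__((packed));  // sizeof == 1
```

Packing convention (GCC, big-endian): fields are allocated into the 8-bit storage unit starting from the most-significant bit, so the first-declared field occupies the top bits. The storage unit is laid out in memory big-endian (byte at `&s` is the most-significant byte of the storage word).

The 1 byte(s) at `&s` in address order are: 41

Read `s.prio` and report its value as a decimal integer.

4

[0]=0x41 (big-endian) → word 0x41
prio:4 @ bit 4 → (0x41>>4)&0xf = 0x4  ←
chan:4 @ bit 0 → (0x41>>0)&0xf = 0x1
prio signed 4b, MSB=0: value = 4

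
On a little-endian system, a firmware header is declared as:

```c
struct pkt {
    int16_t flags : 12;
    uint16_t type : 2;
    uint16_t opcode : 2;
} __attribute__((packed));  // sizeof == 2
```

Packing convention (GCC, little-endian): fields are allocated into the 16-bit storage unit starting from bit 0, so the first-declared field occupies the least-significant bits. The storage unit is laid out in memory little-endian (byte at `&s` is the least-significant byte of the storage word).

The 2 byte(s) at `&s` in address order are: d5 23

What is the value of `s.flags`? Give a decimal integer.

981

[0]=0xd5 [1]=0x23 (little-endian) → word 0x23d5
flags [0+:12] = (word>>0) & 0xfff = 981  ←
type [12+:2] = (word>>12) & 0x3 = 2
opcode [14+:2] = (word>>14) & 0x3 = 0
flags signed 12b, MSB=0: value = 981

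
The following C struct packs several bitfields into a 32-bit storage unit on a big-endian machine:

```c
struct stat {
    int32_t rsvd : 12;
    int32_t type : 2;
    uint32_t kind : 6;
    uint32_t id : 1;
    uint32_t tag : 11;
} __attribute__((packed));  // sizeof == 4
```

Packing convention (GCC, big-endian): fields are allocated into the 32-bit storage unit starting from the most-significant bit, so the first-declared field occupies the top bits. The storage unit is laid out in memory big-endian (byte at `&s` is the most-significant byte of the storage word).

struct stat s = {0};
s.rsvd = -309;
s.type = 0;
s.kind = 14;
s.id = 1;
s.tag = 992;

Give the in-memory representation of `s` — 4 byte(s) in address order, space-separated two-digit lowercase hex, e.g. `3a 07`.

ec b0 eb e0

rsvd (12b) val=-309 bits=0xecb at bit 20: 0xecb00000
type (2b) val=0 bits=0x0 at bit 18: 0xecb00000
kind (6b) val=14 bits=0xe at bit 12: 0xecb0e000
id (1b) val=1 bits=0x1 at bit 11: 0xecb0e800
tag (11b) val=992 bits=0x3e0 at bit 0: 0xecb0ebe0
word = 0xecb0ebe0 → big-endian bytes:
  [0]=0xec  [1]=0xb0  [2]=0xeb  [3]=0xe0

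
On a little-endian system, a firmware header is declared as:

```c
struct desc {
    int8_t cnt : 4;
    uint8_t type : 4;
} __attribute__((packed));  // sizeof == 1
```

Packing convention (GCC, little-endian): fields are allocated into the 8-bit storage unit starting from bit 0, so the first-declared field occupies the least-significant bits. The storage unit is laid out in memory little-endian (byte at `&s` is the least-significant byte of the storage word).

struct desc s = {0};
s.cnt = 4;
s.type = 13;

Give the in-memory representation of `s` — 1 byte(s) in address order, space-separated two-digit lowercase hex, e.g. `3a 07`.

cnt:4 = 4 → 0x4 << 0 → word 0x04
type:4 = 13 → 0xd << 4 → word 0xd4
word = 0xd4 → little-endian bytes:
  [0]=0xd4

d4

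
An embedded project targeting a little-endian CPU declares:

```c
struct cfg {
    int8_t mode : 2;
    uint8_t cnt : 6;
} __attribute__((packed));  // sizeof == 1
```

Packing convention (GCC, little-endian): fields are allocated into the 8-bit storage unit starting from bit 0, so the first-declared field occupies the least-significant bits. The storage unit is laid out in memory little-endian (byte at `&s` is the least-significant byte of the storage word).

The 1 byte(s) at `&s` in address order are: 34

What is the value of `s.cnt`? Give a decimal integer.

[0]=0x34 (little-endian) → word 0x34
mode:2 @ bit 0 → (0x34>>0)&0x3 = 0x0
cnt:6 @ bit 2 → (0x34>>2)&0x3f = 0xd  ←

13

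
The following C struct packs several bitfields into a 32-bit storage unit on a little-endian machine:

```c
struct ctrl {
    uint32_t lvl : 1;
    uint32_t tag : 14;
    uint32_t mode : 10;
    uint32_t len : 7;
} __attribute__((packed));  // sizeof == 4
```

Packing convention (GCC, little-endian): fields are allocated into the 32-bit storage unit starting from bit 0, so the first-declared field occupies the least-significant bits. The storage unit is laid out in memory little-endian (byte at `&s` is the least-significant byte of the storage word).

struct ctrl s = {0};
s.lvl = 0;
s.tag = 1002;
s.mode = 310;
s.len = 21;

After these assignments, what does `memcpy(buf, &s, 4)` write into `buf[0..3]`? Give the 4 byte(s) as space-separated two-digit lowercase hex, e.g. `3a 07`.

lvl (1b) val=0 bits=0x0 at bit 0: 0x00000000
tag (14b) val=1002 bits=0x3ea at bit 1: 0x000007d4
mode (10b) val=310 bits=0x136 at bit 15: 0x009b07d4
len (7b) val=21 bits=0x15 at bit 25: 0x2a9b07d4
word = 0x2a9b07d4 → little-endian bytes:
  [0]=0xd4  [1]=0x07  [2]=0x9b  [3]=0x2a

d4 07 9b 2a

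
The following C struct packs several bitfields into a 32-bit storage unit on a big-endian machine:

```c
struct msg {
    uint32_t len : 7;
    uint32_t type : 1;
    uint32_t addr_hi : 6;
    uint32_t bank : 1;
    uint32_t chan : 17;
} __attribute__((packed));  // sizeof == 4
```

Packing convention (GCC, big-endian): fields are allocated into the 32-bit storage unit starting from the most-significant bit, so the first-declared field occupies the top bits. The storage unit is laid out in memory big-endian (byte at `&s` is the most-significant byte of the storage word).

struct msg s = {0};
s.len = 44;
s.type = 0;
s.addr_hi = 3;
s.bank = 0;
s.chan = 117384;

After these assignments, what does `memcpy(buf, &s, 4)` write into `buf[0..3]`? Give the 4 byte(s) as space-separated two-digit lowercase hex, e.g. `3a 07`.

len (7b) val=44 bits=0x2c at bit 25: 0x58000000
type (1b) val=0 bits=0x0 at bit 24: 0x58000000
addr_hi (6b) val=3 bits=0x3 at bit 18: 0x580c0000
bank (1b) val=0 bits=0x0 at bit 17: 0x580c0000
chan (17b) val=117384 bits=0x1ca88 at bit 0: 0x580dca88
word = 0x580dca88 → big-endian bytes:
  [0]=0x58  [1]=0x0d  [2]=0xca  [3]=0x88

58 0d ca 88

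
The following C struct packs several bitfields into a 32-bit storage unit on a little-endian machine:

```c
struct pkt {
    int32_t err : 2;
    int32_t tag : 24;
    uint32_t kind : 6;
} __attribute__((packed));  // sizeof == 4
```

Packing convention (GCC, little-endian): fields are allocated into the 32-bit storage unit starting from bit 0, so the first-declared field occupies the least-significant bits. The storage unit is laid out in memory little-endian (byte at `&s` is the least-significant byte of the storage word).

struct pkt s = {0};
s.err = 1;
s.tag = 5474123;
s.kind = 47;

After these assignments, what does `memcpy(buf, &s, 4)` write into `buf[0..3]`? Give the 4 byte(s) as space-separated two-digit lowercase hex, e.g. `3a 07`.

[0+:2] err=1 & 0x3 = 0x1; word=0x00000001
[2+:24] tag=5474123 & 0xffffff = 0x53874b; word=0x014e1d2d
[26+:6] kind=47 & 0x3f = 0x2f; word=0xbd4e1d2d
word = 0xbd4e1d2d → little-endian bytes:
  [0]=0x2d  [1]=0x1d  [2]=0x4e  [3]=0xbd

2d 1d 4e bd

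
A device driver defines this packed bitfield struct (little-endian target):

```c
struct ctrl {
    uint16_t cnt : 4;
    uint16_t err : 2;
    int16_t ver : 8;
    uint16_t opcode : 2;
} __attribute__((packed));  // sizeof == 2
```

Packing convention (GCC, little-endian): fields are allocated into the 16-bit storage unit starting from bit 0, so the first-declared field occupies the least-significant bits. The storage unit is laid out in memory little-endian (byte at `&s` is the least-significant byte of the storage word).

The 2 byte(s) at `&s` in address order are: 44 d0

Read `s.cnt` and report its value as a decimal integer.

[0]=0x44 [1]=0xd0 (little-endian) → word 0xd044
cnt [0+:4] = (word>>0) & 0xf = 4  ←
err [4+:2] = (word>>4) & 0x3 = 0
ver [6+:8] = (word>>6) & 0xff = 65
opcode [14+:2] = (word>>14) & 0x3 = 3

4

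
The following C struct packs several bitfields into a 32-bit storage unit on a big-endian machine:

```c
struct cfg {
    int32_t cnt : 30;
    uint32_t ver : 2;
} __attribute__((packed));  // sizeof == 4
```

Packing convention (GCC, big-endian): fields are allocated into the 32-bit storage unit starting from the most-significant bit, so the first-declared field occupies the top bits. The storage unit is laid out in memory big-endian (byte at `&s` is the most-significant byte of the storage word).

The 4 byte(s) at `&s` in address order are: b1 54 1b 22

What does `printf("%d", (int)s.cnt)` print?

[0]=0xb1 [1]=0x54 [2]=0x1b [3]=0x22 (big-endian) → word 0xb1541b22
cnt:30 @ bit 2 → (0xb1541b22>>2)&0x3fffffff = 0x2c5506c8  ←
ver:2 @ bit 0 → (0xb1541b22>>0)&0x3 = 0x2
cnt signed 30b, MSB=1: 743769800 - 1073741824 = -329972024

-329972024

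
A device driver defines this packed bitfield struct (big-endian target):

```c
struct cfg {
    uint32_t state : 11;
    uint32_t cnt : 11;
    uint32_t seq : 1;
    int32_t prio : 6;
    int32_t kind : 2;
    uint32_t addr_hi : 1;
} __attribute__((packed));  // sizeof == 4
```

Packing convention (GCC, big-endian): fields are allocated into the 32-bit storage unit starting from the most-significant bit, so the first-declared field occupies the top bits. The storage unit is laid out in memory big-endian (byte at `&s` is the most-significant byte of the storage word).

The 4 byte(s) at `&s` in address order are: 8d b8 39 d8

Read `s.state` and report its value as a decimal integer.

1133

[0]=0x8d [1]=0xb8 [2]=0x39 [3]=0xd8 (big-endian) → word 0x8db839d8
state:11 @ bit 21 → (0x8db839d8>>21)&0x7ff = 0x46d  ←
cnt:11 @ bit 10 → (0x8db839d8>>10)&0x7ff = 0x60e
seq:1 @ bit 9 → (0x8db839d8>>9)&0x1 = 0x0
prio:6 @ bit 3 → (0x8db839d8>>3)&0x3f = 0x3b
kind:2 @ bit 1 → (0x8db839d8>>1)&0x3 = 0x0
addr_hi:1 @ bit 0 → (0x8db839d8>>0)&0x1 = 0x0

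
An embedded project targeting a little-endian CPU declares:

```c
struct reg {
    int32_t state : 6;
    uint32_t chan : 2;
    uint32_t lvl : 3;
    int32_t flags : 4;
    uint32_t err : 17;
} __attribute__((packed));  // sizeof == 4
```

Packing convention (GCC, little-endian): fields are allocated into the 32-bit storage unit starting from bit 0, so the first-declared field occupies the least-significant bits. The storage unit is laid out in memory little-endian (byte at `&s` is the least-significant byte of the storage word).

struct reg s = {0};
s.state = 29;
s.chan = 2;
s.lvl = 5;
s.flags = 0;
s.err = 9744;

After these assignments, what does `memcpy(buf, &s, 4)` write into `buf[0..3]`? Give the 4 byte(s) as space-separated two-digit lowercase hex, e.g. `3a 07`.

[0+:6] state=29 & 0x3f = 0x1d; word=0x0000001d
[6+:2] chan=2 & 0x3 = 0x2; word=0x0000009d
[8+:3] lvl=5 & 0x7 = 0x5; word=0x0000059d
[11+:4] flags=0 & 0xf = 0x0; word=0x0000059d
[15+:17] err=9744 & 0x1ffff = 0x2610; word=0x1308059d
word = 0x1308059d → little-endian bytes:
  [0]=0x9d  [1]=0x05  [2]=0x08  [3]=0x13

9d 05 08 13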